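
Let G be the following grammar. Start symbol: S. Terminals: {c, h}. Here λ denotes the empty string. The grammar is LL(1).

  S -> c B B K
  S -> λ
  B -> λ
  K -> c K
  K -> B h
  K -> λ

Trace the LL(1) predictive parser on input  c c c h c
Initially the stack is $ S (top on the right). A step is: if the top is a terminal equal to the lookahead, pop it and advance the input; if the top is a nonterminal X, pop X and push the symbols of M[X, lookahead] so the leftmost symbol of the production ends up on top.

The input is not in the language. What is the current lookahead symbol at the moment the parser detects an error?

c

      Stack      Input        Action
   1  $ S        c c c h c $  expand S -> c B B K
   2  $ K B B c  c c c h c $  match c
   3  $ K B B    c c h c $    expand B -> λ
   4  $ K B      c c h c $    expand B -> λ
   5  $ K        c c h c $    expand K -> c K
   6  $ K c      c c h c $    match c
   7  $ K        c h c $      expand K -> c K
   8  $ K c      c h c $      match c
   9  $ K        h c $        expand K -> B h
  10  $ h B      h c $        expand B -> λ
  11  $ h        h c $        match h
  12  $          c $          error: stack empty but input remains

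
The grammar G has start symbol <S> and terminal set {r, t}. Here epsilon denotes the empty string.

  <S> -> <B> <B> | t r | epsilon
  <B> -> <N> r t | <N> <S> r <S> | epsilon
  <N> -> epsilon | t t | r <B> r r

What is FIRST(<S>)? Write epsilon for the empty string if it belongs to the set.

{epsilon, r, t}

FIRST(<N>) = {epsilon, r, t}
FIRST(<S>) = {epsilon, r, t}  (via <B> <B>)
FIRST(<B>) = {epsilon, r, t}  (via <N> r t, <N> <S> r <S>)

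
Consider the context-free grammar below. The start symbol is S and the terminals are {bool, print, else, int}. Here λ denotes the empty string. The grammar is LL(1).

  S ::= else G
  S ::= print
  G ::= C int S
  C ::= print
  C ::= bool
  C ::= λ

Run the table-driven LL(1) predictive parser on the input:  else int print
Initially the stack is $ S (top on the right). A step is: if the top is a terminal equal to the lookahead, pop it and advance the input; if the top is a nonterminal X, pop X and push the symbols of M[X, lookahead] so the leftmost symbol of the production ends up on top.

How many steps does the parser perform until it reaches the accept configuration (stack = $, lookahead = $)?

7

     Stack      Input             Action
  1  $ S        else int print $  expand S ::= else G
  2  $ G else   else int print $  match else
  3  $ G        int print $       expand G ::= C int S
  4  $ S int C  int print $       expand C ::= λ
  5  $ S int    int print $       match int
  6  $ S        print $           expand S ::= print
  7  $ print    print $           match print
Accept reached after 7 steps.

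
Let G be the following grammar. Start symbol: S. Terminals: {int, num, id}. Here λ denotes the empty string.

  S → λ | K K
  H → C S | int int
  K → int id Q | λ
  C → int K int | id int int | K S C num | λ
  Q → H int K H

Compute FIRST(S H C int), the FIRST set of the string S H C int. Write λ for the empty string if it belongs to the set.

FIRST(K): from K→int id Q we get {int}; from K→λ we get {λ}. So FIRST(K) = {λ, int}.
FIRST(S): from S→λ we get {λ}; from S→K K we get {λ, int}. So FIRST(S) = {λ, int}.
FIRST(C): from C→int K int we get {int}; from C→id int int we get {id}; from C→K S C num we get {id, int, num}; from C→λ we get {λ}. So FIRST(C) = {λ, id, int, num}.
FIRST(H): from H→C S we get {λ, id, int, num}; from H→int int we get {int}. So FIRST(H) = {λ, id, int, num}.
FIRST(Q): from Q→H int K H we get {id, int, num}. So FIRST(Q) = {id, int, num}.
FIRST(S H C int): take FIRST of each symbol in turn, carrying on past any symbol whose FIRST contains λ; result {id, int, num}.

{id, int, num}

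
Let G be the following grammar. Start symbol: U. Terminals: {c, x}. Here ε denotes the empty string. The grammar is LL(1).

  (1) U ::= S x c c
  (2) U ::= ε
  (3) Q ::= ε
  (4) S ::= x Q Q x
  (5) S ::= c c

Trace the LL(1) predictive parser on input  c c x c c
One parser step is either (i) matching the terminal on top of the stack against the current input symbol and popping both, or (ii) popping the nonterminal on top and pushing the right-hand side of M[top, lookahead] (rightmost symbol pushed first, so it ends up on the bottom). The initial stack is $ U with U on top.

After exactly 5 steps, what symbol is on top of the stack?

step 1: stack=$ U  input=c c x c c $  — expand U ::= S x c c
step 2: stack=$ c c x S  input=c c x c c $  — expand S ::= c c
step 3: stack=$ c c x c c  input=c c x c c $  — match c
step 4: stack=$ c c x c  input=c x c c $  — match c
step 5: stack=$ c c x  input=x c c $  — match x
Stack after step 5: $ c c (top = c).

c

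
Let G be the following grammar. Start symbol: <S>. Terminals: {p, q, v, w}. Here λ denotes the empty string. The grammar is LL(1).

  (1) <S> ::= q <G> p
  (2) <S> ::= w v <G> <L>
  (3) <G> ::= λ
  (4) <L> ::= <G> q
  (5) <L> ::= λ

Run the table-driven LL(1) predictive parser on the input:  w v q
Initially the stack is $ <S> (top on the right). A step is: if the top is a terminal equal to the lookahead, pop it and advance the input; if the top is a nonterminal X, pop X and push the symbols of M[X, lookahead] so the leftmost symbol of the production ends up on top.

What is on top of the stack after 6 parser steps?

     Stack          Input    Action
  1  $ <S>          w v q $  expand <S> ::= w v <G> <L>
  2  $ <L> <G> v w  w v q $  match w
  3  $ <L> <G> v    v q $    match v
  4  $ <L> <G>      q $      expand <G> ::= λ
  5  $ <L>          q $      expand <L> ::= <G> q
  6  $ q <G>        q $      expand <G> ::= λ
Stack after step 6: $ q (top = q).

q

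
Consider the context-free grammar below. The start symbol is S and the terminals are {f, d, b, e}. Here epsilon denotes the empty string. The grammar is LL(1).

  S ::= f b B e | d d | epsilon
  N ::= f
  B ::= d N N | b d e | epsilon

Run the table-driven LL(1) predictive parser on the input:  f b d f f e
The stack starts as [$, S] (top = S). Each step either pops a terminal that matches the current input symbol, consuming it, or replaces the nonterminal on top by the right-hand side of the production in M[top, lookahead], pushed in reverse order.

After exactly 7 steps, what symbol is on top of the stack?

N

     Stack      Input          Action
  1  $ S        f b d f f e $  expand S ::= f b B e
  2  $ e B b f  f b d f f e $  match f
  3  $ e B b    b d f f e $    match b
  4  $ e B      d f f e $      expand B ::= d N N
  5  $ e N N d  d f f e $      match d
  6  $ e N N    f f e $        expand N ::= f
  7  $ e N f    f f e $        match f
Stack after step 7: $ e N (top = N).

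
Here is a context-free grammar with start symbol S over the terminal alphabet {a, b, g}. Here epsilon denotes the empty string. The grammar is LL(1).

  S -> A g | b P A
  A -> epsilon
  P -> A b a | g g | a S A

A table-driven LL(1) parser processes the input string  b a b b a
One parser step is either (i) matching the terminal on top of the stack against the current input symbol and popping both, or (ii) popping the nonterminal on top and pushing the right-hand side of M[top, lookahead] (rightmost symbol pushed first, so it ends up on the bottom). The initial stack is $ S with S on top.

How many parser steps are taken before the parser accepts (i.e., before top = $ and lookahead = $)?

step 1: stack=$ S  input=b a b b a $  — expand S -> b P A
step 2: stack=$ A P b  input=b a b b a $  — match b
step 3: stack=$ A P  input=a b b a $  — expand P -> a S A
step 4: stack=$ A A S a  input=a b b a $  — match a
step 5: stack=$ A A S  input=b b a $  — expand S -> b P A
step 6: stack=$ A A A P b  input=b b a $  — match b
step 7: stack=$ A A A P  input=b a $  — expand P -> A b a
step 8: stack=$ A A A a b A  input=b a $  — expand A -> epsilon
step 9: stack=$ A A A a b  input=b a $  — match b
step 10: stack=$ A A A a  input=a $  — match a
step 11: stack=$ A A A  input=$  — expand A -> epsilon
step 12: stack=$ A A  input=$  — expand A -> epsilon
step 13: stack=$ A  input=$  — expand A -> epsilon
Accept reached after 13 steps.

13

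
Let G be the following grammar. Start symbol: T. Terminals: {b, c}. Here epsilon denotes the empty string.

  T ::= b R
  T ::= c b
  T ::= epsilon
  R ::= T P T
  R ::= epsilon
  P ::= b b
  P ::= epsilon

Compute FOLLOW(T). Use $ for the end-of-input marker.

{$, b, c}

FIRST(T) = {epsilon, b, c}
FIRST(P) = {epsilon, b}
FIRST(R) = {epsilon, b, c}  (via T P T)
FOLLOW(T) includes $ since T is the start symbol.
FOLLOW(T): in R::=T P T (occurrence 1), T is followed by P T with FIRST {epsilon, b, c}; in R::=T P T (occurrence 1), the suffix after T is nullable, so FOLLOW(T) ⊇ FOLLOW(R) = {$, b, c}; in R::=T P T (occurrence 2), the suffix after T is empty, so FOLLOW(T) ⊇ FOLLOW(R) = {$, b, c}. Thus FOLLOW(T) = {$, b, c}.
FOLLOW(R): in T::=b R, the suffix after R is empty, so FOLLOW(R) ⊇ FOLLOW(T) = {$, b, c}. Thus FOLLOW(R) = {$, b, c}.
FOLLOW(P): in R::=T P T, P is followed by T with FIRST {epsilon, b, c}; in R::=T P T, the suffix after P is nullable, so FOLLOW(P) ⊇ FOLLOW(R) = {$, b, c}. Thus FOLLOW(P) = {$, b, c}.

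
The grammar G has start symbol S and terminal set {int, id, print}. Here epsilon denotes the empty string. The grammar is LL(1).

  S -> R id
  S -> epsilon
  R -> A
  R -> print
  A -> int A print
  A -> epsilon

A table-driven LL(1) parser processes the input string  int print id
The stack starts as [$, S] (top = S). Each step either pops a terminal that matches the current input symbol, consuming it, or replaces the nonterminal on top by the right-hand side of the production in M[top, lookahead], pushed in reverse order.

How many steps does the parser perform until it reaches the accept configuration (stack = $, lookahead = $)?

7

step 1: stack=$ S  input=int print id $  — expand S -> R id
step 2: stack=$ id R  input=int print id $  — expand R -> A
step 3: stack=$ id A  input=int print id $  — expand A -> int A print
step 4: stack=$ id print A int  input=int print id $  — match int
step 5: stack=$ id print A  input=print id $  — expand A -> epsilon
step 6: stack=$ id print  input=print id $  — match print
step 7: stack=$ id  input=id $  — match id
Accept reached after 7 steps.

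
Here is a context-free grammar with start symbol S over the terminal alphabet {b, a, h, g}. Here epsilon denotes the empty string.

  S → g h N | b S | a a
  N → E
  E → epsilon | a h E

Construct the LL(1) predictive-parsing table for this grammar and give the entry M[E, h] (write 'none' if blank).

none

FIRST(S) = {a, b, g}
FIRST(E) = {epsilon, a}
FIRST(N) = {epsilon, a}  (via E)
FOLLOW(S) includes $ since S is the start symbol.
FOLLOW(N): in S→g h N, the suffix after N is empty, so FOLLOW(N) ⊇ FOLLOW(S) = {$}. Thus FOLLOW(N) = {$}.
FOLLOW(E): in N→E, the suffix after E is empty, so FOLLOW(E) ⊇ FOLLOW(N) = {$}; in E→a h E, the suffix after E is empty (adds nothing new). Thus FOLLOW(E) = {$}.
For E → epsilon: FIRST(epsilon) = {epsilon}, so it goes in M[E, t] for t ∈ {}; since epsilon ∈ FIRST, also for every t ∈ FOLLOW(E) = {$}.
For E → a h E: FIRST(a h E) = {a}, so it goes in M[E, t] for t ∈ {a}.
None of these place a production in M[E, h].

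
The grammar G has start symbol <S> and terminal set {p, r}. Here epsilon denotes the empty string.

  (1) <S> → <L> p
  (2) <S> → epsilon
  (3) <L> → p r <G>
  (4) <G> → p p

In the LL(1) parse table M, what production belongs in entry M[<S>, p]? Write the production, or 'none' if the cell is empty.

<S> → <L> p

FIRST(<L>): from <L>→p r <G> we get {p}. So FIRST(<L>) = {p}.
FIRST(<G>): from <G>→p p we get {p}. So FIRST(<G>) = {p}.
FIRST(<S>): from <S>→<L> p we get {p}; from <S>→epsilon we get {epsilon}. So FIRST(<S>) = {epsilon, p}.
FOLLOW(<S>) includes $ since <S> is the start symbol.
FOLLOW(<S>): <S> appears on no right-hand side. Thus FOLLOW(<S>) = {$}.
For <S> → <L> p: FIRST(<L> p) = {p}, so it goes in M[<S>, t] for t ∈ {p}.
For <S> → epsilon: FIRST(epsilon) = {epsilon}, so it goes in M[<S>, t] for t ∈ {}; since epsilon ∈ FIRST, also for every t ∈ FOLLOW(<S>) = {$}.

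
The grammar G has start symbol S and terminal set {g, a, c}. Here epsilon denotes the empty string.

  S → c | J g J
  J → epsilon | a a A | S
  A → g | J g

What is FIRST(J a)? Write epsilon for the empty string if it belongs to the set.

{a, c, g}

FIRST(S) = {a, c, g}  (via J g J)
FIRST(J) = {epsilon, a, c, g}  (via S)
FIRST(A) = {a, c, g}  (via J g)
FIRST(J a): take FIRST of each symbol in turn, carrying on past any symbol whose FIRST contains epsilon; result {a, c, g}.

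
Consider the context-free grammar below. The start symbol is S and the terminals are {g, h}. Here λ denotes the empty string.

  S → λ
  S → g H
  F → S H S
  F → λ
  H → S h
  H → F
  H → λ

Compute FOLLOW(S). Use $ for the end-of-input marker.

{$, g, h}

FIRST(S): from S→λ we get {λ}; from S→g H we get {g}. So FIRST(S) = {λ, g}.
FIRST(F): from F→S H S we get {λ, g, h}; from F→λ we get {λ}. So FIRST(F) = {λ, g, h}.
FIRST(H): from H→S h we get {g, h}; from H→F we get {λ, g, h}; from H→λ we get {λ}. So FIRST(H) = {λ, g, h}.
FOLLOW(S) includes $ since S is the start symbol.
FOLLOW(S): in F→S H S (occurrence 1), S is followed by H S with FIRST {λ, g, h}; in F→S H S (occurrence 1), the suffix after S is nullable, so FOLLOW(S) ⊇ FOLLOW(F) = {$, g, h}; in F→S H S (occurrence 2), the suffix after S is empty, so FOLLOW(S) ⊇ FOLLOW(F) = {$, g, h}; in H→S h, S is followed by h with FIRST {h}. Thus FOLLOW(S) = {$, g, h}.
FOLLOW(F): in H→F, the suffix after F is empty, so FOLLOW(F) ⊇ FOLLOW(H) = {$, g, h}. Thus FOLLOW(F) = {$, g, h}.
FOLLOW(H): in S→g H, the suffix after H is empty, so FOLLOW(H) ⊇ FOLLOW(S) = {$, g, h}; in F→S H S, H is followed by S with FIRST {λ, g}; in F→S H S, the suffix after H is nullable, so FOLLOW(H) ⊇ FOLLOW(F) = {$, g, h}. Thus FOLLOW(H) = {$, g, h}.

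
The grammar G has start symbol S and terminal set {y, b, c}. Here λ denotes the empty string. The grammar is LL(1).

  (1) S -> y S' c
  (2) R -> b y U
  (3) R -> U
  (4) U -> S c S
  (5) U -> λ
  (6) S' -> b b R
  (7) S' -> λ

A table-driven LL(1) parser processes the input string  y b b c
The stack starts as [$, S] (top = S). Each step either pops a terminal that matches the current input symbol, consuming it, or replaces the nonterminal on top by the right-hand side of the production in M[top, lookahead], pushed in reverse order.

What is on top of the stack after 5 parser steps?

R

step 1: stack=$ S  input=y b b c $  — expand S -> y S' c
step 2: stack=$ c S' y  input=y b b c $  — match y
step 3: stack=$ c S'  input=b b c $  — expand S' -> b b R
step 4: stack=$ c R b b  input=b b c $  — match b
step 5: stack=$ c R b  input=b c $  — match b
Stack after step 5: $ c R (top = R).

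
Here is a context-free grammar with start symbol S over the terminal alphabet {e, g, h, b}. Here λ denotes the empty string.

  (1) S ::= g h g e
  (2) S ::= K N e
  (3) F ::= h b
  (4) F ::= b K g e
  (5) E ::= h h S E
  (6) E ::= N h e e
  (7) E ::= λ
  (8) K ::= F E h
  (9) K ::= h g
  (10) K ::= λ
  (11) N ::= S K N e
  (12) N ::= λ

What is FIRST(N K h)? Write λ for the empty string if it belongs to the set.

FIRST(F) = {b, h}
FIRST(K) = {λ, b, h}  (via F E h)
FIRST(S) = {b, e, g, h}  (via K N e)
FIRST(N) = {λ, b, e, g, h}  (via S K N e)
FIRST(E) = {λ, b, e, g, h}  (via N h e e)
FIRST(N K h): take FIRST of each symbol in turn, carrying on past any symbol whose FIRST contains λ; result {b, e, g, h}.

{b, e, g, h}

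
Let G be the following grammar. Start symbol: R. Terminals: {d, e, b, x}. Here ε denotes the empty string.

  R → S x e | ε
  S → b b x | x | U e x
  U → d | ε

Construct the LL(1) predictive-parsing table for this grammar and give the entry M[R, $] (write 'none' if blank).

FIRST(U) = {ε, d}
FIRST(S) = {b, d, e, x}  (via U e x)
FIRST(R) = {ε, b, d, e, x}  (via S x e)
FOLLOW(R) includes $ since R is the start symbol.
FOLLOW(R): R appears on no right-hand side. Thus FOLLOW(R) = {$}.
For R → S x e: FIRST(S x e) = {b, d, e, x}, so it goes in M[R, t] for t ∈ {b, d, e, x}.
For R → ε: FIRST(ε) = {ε}, so it goes in M[R, t] for t ∈ {}; since ε ∈ FIRST, also for every t ∈ FOLLOW(R) = {$}.

R → ε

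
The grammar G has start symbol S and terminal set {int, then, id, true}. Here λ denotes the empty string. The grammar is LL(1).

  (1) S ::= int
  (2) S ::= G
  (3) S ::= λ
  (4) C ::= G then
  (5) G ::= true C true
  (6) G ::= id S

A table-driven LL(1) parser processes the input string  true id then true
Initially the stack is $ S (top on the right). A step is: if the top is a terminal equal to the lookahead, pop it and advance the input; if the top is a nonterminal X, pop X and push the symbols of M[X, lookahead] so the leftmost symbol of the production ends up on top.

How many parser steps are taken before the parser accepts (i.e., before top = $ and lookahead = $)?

9

step 1: stack=$ S  input=true id then true $  — expand S ::= G
step 2: stack=$ G  input=true id then true $  — expand G ::= true C true
step 3: stack=$ true C true  input=true id then true $  — match true
step 4: stack=$ true C  input=id then true $  — expand C ::= G then
step 5: stack=$ true then G  input=id then true $  — expand G ::= id S
step 6: stack=$ true then S id  input=id then true $  — match id
step 7: stack=$ true then S  input=then true $  — expand S ::= λ
step 8: stack=$ true then  input=then true $  — match then
step 9: stack=$ true  input=true $  — match true
Accept reached after 9 steps.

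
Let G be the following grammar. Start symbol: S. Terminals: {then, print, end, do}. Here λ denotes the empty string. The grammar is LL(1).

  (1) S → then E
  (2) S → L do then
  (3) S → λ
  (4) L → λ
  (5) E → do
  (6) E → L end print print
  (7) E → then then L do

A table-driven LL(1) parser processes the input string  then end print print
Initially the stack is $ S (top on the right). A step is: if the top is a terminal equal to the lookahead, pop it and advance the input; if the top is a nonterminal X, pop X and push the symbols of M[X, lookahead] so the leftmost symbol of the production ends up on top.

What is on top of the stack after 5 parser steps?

print

     Stack                Input                   Action
  1  $ S                  then end print print $  expand S → then E
  2  $ E then             then end print print $  match then
  3  $ E                  end print print $       expand E → L end print print
  4  $ print print end L  end print print $       expand L → λ
  5  $ print print end    end print print $       match end
Stack after step 5: $ print print (top = print).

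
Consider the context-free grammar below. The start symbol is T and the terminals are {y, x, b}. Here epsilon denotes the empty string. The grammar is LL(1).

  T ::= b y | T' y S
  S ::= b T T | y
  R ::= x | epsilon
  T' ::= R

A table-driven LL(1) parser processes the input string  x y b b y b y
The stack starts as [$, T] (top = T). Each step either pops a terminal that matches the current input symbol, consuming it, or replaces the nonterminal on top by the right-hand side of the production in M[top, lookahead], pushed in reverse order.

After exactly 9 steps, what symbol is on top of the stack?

y

     Stack     Input            Action
  1  $ T       x y b b y b y $  expand T ::= T' y S
  2  $ S y T'  x y b b y b y $  expand T' ::= R
  3  $ S y R   x y b b y b y $  expand R ::= x
  4  $ S y x   x y b b y b y $  match x
  5  $ S y     y b b y b y $    match y
  6  $ S       b b y b y $      expand S ::= b T T
  7  $ T T b   b b y b y $      match b
  8  $ T T     b y b y $        expand T ::= b y
  9  $ T y b   b y b y $        match b
Stack after step 9: $ T y (top = y).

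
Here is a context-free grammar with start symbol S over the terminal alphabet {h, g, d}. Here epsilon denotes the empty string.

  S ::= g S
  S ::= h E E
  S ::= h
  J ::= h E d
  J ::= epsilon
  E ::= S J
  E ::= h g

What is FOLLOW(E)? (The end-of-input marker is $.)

FIRST(S) = {g, h}
FIRST(J) = {epsilon, h}
FIRST(E) = {g, h}  (via S J)
FOLLOW(S) includes $ since S is the start symbol.
FOLLOW(S): in S::=g S, the suffix after S is empty (adds nothing new); in E::=S J, S is followed by J with FIRST {epsilon, h}; in E::=S J, the suffix after S is nullable, so FOLLOW(S) ⊇ FOLLOW(E) = {$, d, g, h}. Thus FOLLOW(S) = {$, d, g, h}.
FOLLOW(E): in S::=h E E (occurrence 1), E is followed by E with FIRST {g, h}; in S::=h E E (occurrence 2), the suffix after E is empty, so FOLLOW(E) ⊇ FOLLOW(S) = {$, d, g, h}; in J::=h E d, E is followed by d with FIRST {d}. Thus FOLLOW(E) = {$, d, g, h}.
FOLLOW(J): in E::=S J, the suffix after J is empty, so FOLLOW(J) ⊇ FOLLOW(E) = {$, d, g, h}. Thus FOLLOW(J) = {$, d, g, h}.

{$, d, g, h}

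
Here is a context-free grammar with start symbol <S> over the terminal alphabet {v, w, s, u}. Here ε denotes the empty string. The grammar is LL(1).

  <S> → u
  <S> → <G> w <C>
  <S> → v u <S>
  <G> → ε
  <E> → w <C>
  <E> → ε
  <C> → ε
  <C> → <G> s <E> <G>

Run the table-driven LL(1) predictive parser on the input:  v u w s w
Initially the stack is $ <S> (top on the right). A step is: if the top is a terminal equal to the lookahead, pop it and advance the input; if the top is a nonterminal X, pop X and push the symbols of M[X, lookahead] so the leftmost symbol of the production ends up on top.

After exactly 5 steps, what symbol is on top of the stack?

w

     Stack        Input        Action
  1  $ <S>        v u w s w $  expand <S> → v u <S>
  2  $ <S> u v    v u w s w $  match v
  3  $ <S> u      u w s w $    match u
  4  $ <S>        w s w $      expand <S> → <G> w <C>
  5  $ <C> w <G>  w s w $      expand <G> → ε
Stack after step 5: $ <C> w (top = w).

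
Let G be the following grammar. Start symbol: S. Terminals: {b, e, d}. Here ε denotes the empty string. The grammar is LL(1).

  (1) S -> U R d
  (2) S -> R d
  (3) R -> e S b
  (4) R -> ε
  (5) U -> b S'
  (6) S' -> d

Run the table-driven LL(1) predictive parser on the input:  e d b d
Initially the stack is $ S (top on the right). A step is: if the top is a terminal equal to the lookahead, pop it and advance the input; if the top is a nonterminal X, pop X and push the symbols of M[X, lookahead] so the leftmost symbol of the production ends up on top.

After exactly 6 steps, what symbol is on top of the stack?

     Stack      Input      Action
  1  $ S        e d b d $  expand S -> R d
  2  $ d R      e d b d $  expand R -> e S b
  3  $ d b S e  e d b d $  match e
  4  $ d b S    d b d $    expand S -> R d
  5  $ d b d R  d b d $    expand R -> ε
  6  $ d b d    d b d $    match d
Stack after step 6: $ d b (top = b).

b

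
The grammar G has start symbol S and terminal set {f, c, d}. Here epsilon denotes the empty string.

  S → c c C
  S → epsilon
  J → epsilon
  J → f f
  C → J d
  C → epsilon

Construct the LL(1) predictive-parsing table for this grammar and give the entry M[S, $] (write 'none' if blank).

S → epsilon

FIRST(S) = {epsilon, c}
FIRST(J) = {epsilon, f}
FIRST(C) = {epsilon, d, f}  (via J d)
FOLLOW(S) includes $ since S is the start symbol.
FOLLOW(S): S appears on no right-hand side. Thus FOLLOW(S) = {$}.
For S → c c C: FIRST(c c C) = {c}, so it goes in M[S, t] for t ∈ {c}.
For S → epsilon: FIRST(epsilon) = {epsilon}, so it goes in M[S, t] for t ∈ {}; since epsilon ∈ FIRST, also for every t ∈ FOLLOW(S) = {$}.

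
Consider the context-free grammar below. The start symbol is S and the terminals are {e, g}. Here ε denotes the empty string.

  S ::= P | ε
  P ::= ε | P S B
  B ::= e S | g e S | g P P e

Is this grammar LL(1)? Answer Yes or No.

No

FIRST(S) = {ε, e, g}
FIRST(P) = {ε, e, g}
FIRST(B) = {e, g}
FOLLOW(S) = {$, e, g}
FOLLOW(P) = {$, e, g}
FOLLOW(B) = {$, e, g}
Cell M[B, g] receives both B ::= g e S and B ::= g P P e — the grammar is not LL(1).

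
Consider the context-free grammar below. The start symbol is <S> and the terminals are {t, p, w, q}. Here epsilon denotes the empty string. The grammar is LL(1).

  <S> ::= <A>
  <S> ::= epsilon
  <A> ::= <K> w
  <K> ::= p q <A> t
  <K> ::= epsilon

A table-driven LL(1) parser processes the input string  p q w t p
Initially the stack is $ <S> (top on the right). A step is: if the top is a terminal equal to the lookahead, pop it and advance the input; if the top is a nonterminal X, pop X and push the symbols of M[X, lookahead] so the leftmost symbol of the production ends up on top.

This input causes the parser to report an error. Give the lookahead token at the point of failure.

step 1: stack=$ <S>  input=p q w t p $  — expand <S> ::= <A>
step 2: stack=$ <A>  input=p q w t p $  — expand <A> ::= <K> w
step 3: stack=$ w <K>  input=p q w t p $  — expand <K> ::= p q <A> t
step 4: stack=$ w t <A> q p  input=p q w t p $  — match p
step 5: stack=$ w t <A> q  input=q w t p $  — match q
step 6: stack=$ w t <A>  input=w t p $  — expand <A> ::= <K> w
step 7: stack=$ w t w <K>  input=w t p $  — expand <K> ::= epsilon
step 8: stack=$ w t w  input=w t p $  — match w
step 9: stack=$ w t  input=t p $  — match t
step 10: stack=$ w  input=p $  — error: top is terminal w but lookahead is p

p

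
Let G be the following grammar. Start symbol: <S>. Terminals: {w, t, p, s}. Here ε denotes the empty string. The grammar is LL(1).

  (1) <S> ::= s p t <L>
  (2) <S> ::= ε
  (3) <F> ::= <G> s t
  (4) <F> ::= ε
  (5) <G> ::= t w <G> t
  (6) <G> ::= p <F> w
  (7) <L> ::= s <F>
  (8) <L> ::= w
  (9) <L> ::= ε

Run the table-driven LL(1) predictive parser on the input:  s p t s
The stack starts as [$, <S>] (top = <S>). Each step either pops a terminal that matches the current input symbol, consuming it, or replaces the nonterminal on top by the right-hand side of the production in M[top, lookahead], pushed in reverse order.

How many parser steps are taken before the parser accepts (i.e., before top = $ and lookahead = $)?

7

     Stack        Input      Action
  1  $ <S>        s p t s $  expand <S> ::= s p t <L>
  2  $ <L> t p s  s p t s $  match s
  3  $ <L> t p    p t s $    match p
  4  $ <L> t      t s $      match t
  5  $ <L>        s $        expand <L> ::= s <F>
  6  $ <F> s      s $        match s
  7  $ <F>        $          expand <F> ::= ε
Accept reached after 7 steps.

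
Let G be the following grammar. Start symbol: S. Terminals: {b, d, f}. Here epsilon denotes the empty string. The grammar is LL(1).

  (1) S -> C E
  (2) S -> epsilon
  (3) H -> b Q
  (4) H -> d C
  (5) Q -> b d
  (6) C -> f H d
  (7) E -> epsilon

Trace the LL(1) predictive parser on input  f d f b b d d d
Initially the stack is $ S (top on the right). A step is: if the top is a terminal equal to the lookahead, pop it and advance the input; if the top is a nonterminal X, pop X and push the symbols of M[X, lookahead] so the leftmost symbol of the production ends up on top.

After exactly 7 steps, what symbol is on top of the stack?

     Stack        Input              Action
  1  $ S          f d f b b d d d $  expand S -> C E
  2  $ E C        f d f b b d d d $  expand C -> f H d
  3  $ E d H f    f d f b b d d d $  match f
  4  $ E d H      d f b b d d d $    expand H -> d C
  5  $ E d C d    d f b b d d d $    match d
  6  $ E d C      f b b d d d $      expand C -> f H d
  7  $ E d d H f  f b b d d d $      match f
Stack after step 7: $ E d d H (top = H).

H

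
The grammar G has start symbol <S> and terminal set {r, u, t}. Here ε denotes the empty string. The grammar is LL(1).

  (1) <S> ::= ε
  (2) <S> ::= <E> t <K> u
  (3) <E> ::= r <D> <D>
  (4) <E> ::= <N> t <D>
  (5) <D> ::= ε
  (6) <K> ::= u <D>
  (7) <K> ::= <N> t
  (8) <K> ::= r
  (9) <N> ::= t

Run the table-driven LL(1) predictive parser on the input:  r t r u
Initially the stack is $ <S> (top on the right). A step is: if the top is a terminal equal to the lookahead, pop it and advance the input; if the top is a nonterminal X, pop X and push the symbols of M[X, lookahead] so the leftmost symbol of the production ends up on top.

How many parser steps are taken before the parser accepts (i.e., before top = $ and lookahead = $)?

9

step 1: stack=$ <S>  input=r t r u $  — expand <S> ::= <E> t <K> u
step 2: stack=$ u <K> t <E>  input=r t r u $  — expand <E> ::= r <D> <D>
step 3: stack=$ u <K> t <D> <D> r  input=r t r u $  — match r
step 4: stack=$ u <K> t <D> <D>  input=t r u $  — expand <D> ::= ε
step 5: stack=$ u <K> t <D>  input=t r u $  — expand <D> ::= ε
step 6: stack=$ u <K> t  input=t r u $  — match t
step 7: stack=$ u <K>  input=r u $  — expand <K> ::= r
step 8: stack=$ u r  input=r u $  — match r
step 9: stack=$ u  input=u $  — match u
Accept reached after 9 steps.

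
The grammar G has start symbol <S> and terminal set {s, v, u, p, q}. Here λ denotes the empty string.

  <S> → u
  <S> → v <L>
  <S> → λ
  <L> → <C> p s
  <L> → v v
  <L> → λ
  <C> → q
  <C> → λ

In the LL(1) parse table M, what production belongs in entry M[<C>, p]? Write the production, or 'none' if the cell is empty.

<C> → λ

FIRST(<S>): from <S>→u we get {u}; from <S>→v <L> we get {v}; from <S>→λ we get {λ}. So FIRST(<S>) = {λ, u, v}.
FIRST(<C>): from <C>→q we get {q}; from <C>→λ we get {λ}. So FIRST(<C>) = {λ, q}.
FIRST(<L>): from <L>→<C> p s we get {p, q}; from <L>→v v we get {v}; from <L>→λ we get {λ}. So FIRST(<L>) = {λ, p, q, v}.
FOLLOW(<S>) includes $ since <S> is the start symbol.
FOLLOW(<C>): in <L>→<C> p s, <C> is followed by p s with FIRST {p}. Thus FOLLOW(<C>) = {p}.
For <C> → q: FIRST(q) = {q}, so it goes in M[<C>, t] for t ∈ {q}.
For <C> → λ: FIRST(λ) = {λ}, so it goes in M[<C>, t] for t ∈ {}; since λ ∈ FIRST, also for every t ∈ FOLLOW(<C>) = {p}.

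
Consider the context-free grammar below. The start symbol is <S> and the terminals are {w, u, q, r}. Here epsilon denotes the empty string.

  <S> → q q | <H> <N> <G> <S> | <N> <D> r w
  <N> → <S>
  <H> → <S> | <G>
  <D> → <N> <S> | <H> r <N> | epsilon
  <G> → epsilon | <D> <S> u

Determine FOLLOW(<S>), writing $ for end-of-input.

FIRST(<S>) = {q, r}  (via <H> <N> <G> <S>, <N> <D> r w)
FIRST(<N>) = {q, r}  (via <S>)
FIRST(<H>) = {epsilon, q, r}  (via <S>, <G>)
FIRST(<D>) = {epsilon, q, r}  (via <N> <S>, <H> r <N>)
FIRST(<G>) = {epsilon, q, r}  (via <D> <S> u)
FOLLOW(<S>) includes $ since <S> is the start symbol.
FOLLOW(<H>): in <S>→<H> <N> <G> <S>, <H> is followed by <N> <G> <S> with FIRST {q, r}; in <D>→<H> r <N>, <H> is followed by r <N> with FIRST {r}. Thus FOLLOW(<H>) = {q, r}.
FOLLOW(<D>): in <S>→<N> <D> r w, <D> is followed by r w with FIRST {r}; in <G>→<D> <S> u, <D> is followed by <S> u with FIRST {q, r}. Thus FOLLOW(<D>) = {q, r}.
FOLLOW(<N>): in <S>→<H> <N> <G> <S>, <N> is followed by <G> <S> with FIRST {q, r}; in <S>→<N> <D> r w, <N> is followed by <D> r w with FIRST {q, r}; in <D>→<N> <S>, <N> is followed by <S> with FIRST {q, r}; in <D>→<H> r <N>, the suffix after <N> is empty, so FOLLOW(<N>) ⊇ FOLLOW(<D>) = {q, r}. Thus FOLLOW(<N>) = {q, r}.
FOLLOW(<S>): in <S>→<H> <N> <G> <S>, the suffix after <S> is empty (adds nothing new); in <N>→<S>, the suffix after <S> is empty, so FOLLOW(<S>) ⊇ FOLLOW(<N>) = {q, r}; in <H>→<S>, the suffix after <S> is empty, so FOLLOW(<S>) ⊇ FOLLOW(<H>) = {q, r}; in <D>→<N> <S>, the suffix after <S> is empty, so FOLLOW(<S>) ⊇ FOLLOW(<D>) = {q, r}; in <G>→<D> <S> u, <S> is followed by u with FIRST {u}. Thus FOLLOW(<S>) = {$, q, r, u}.
FOLLOW(<G>): in <S>→<H> <N> <G> <S>, <G> is followed by <S> with FIRST {q, r}; in <H>→<G>, the suffix after <G> is empty, so FOLLOW(<G>) ⊇ FOLLOW(<H>) = {q, r}. Thus FOLLOW(<G>) = {q, r}.

{$, q, r, u}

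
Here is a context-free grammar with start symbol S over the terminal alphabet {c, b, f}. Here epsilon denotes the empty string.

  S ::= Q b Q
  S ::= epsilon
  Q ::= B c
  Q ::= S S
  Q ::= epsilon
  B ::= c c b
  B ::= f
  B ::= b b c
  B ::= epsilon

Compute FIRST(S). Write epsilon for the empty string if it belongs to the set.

FIRST(B): from B::=c c b we get {c}; from B::=f we get {f}; from B::=b b c we get {b}; from B::=epsilon we get {epsilon}. So FIRST(B) = {epsilon, b, c, f}.
FIRST(S): from S::=Q b Q we get {b, c, f}; from S::=epsilon we get {epsilon}. So FIRST(S) = {epsilon, b, c, f}.
FIRST(Q): from Q::=B c we get {b, c, f}; from Q::=S S we get {epsilon, b, c, f}; from Q::=epsilon we get {epsilon}. So FIRST(Q) = {epsilon, b, c, f}.

{epsilon, b, c, f}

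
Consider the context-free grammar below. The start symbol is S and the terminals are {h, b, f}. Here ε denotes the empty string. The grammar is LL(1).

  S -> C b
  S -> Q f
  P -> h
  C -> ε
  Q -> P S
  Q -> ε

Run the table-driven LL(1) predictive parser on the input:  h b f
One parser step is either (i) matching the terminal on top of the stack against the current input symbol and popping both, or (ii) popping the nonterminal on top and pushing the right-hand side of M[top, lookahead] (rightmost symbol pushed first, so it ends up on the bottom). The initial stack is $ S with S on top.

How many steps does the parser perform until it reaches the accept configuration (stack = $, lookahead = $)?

8

step 1: stack=$ S  input=h b f $  — expand S -> Q f
step 2: stack=$ f Q  input=h b f $  — expand Q -> P S
step 3: stack=$ f S P  input=h b f $  — expand P -> h
step 4: stack=$ f S h  input=h b f $  — match h
step 5: stack=$ f S  input=b f $  — expand S -> C b
step 6: stack=$ f b C  input=b f $  — expand C -> ε
step 7: stack=$ f b  input=b f $  — match b
step 8: stack=$ f  input=f $  — match f
Accept reached after 8 steps.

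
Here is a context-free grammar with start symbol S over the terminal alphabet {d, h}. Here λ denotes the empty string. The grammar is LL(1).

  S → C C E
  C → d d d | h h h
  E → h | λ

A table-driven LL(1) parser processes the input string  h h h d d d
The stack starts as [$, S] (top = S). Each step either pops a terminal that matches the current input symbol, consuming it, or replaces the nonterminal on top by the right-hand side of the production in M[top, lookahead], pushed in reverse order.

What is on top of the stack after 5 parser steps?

C

step 1: stack=$ S  input=h h h d d d $  — expand S → C C E
step 2: stack=$ E C C  input=h h h d d d $  — expand C → h h h
step 3: stack=$ E C h h h  input=h h h d d d $  — match h
step 4: stack=$ E C h h  input=h h d d d $  — match h
step 5: stack=$ E C h  input=h d d d $  — match h
Stack after step 5: $ E C (top = C).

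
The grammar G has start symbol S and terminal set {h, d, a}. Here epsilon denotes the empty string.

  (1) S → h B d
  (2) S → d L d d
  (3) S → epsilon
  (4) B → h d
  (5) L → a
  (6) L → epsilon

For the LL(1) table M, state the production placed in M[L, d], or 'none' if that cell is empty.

L → epsilon

FIRST(S): from S→h B d we get {h}; from S→d L d d we get {d}; from S→epsilon we get {epsilon}. So FIRST(S) = {epsilon, d, h}.
FIRST(B): from B→h d we get {h}. So FIRST(B) = {h}.
FIRST(L): from L→a we get {a}; from L→epsilon we get {epsilon}. So FIRST(L) = {epsilon, a}.
FOLLOW(S) includes $ since S is the start symbol.
FOLLOW(L): in S→d L d d, L is followed by d d with FIRST {d}. Thus FOLLOW(L) = {d}.
For L → a: FIRST(a) = {a}, so it goes in M[L, t] for t ∈ {a}.
For L → epsilon: FIRST(epsilon) = {epsilon}, so it goes in M[L, t] for t ∈ {}; since epsilon ∈ FIRST, also for every t ∈ FOLLOW(L) = {d}.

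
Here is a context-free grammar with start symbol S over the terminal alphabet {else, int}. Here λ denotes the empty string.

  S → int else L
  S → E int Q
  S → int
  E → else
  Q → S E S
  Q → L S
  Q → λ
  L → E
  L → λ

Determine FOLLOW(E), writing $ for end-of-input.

FIRST(E) = {else}
FIRST(S) = {else, int}  (via E int Q)
FIRST(L) = {λ, else}  (via E)
FIRST(Q) = {λ, else, int}  (via S E S, L S)
FOLLOW(S) includes $ since S is the start symbol.
FOLLOW(S): in Q→S E S (occurrence 1), S is followed by E S with FIRST {else}; in Q→S E S (occurrence 2), the suffix after S is empty, so FOLLOW(S) ⊇ FOLLOW(Q) = {$, else}; in Q→L S, the suffix after S is empty, so FOLLOW(S) ⊇ FOLLOW(Q) = {$, else}. Thus FOLLOW(S) = {$, else}.
FOLLOW(Q): in S→E int Q, the suffix after Q is empty, so FOLLOW(Q) ⊇ FOLLOW(S) = {$, else}. Thus FOLLOW(Q) = {$, else}.
FOLLOW(L): in S→int else L, the suffix after L is empty, so FOLLOW(L) ⊇ FOLLOW(S) = {$, else}; in Q→L S, L is followed by S with FIRST {else, int}. Thus FOLLOW(L) = {$, else, int}.
FOLLOW(E): in S→E int Q, E is followed by int Q with FIRST {int}; in Q→S E S, E is followed by S with FIRST {else, int}; in L→E, the suffix after E is empty, so FOLLOW(E) ⊇ FOLLOW(L) = {$, else, int}. Thus FOLLOW(E) = {$, else, int}.

{$, else, int}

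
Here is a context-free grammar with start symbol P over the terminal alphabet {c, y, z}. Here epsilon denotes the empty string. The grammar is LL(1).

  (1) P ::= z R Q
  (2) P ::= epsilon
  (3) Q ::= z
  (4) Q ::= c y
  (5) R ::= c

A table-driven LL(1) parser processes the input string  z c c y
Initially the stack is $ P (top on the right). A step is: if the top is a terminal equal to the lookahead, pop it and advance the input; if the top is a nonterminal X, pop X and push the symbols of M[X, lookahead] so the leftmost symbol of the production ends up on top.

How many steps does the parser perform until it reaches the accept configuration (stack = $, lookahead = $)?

7

step 1: stack=$ P  input=z c c y $  — expand P ::= z R Q
step 2: stack=$ Q R z  input=z c c y $  — match z
step 3: stack=$ Q R  input=c c y $  — expand R ::= c
step 4: stack=$ Q c  input=c c y $  — match c
step 5: stack=$ Q  input=c y $  — expand Q ::= c y
step 6: stack=$ y c  input=c y $  — match c
step 7: stack=$ y  input=y $  — match y
Accept reached after 7 steps.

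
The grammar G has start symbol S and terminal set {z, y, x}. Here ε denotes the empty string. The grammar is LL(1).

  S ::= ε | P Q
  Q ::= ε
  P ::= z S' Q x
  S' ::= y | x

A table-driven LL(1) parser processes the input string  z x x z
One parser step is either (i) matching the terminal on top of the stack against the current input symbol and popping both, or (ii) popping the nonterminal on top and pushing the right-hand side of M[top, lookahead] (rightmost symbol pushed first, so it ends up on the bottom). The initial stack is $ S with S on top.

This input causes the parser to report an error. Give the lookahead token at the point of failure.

     Stack         Input      Action
  1  $ S           z x x z $  expand S ::= P Q
  2  $ Q P         z x x z $  expand P ::= z S' Q x
  3  $ Q x Q S' z  z x x z $  match z
  4  $ Q x Q S'    x x z $    expand S' ::= x
  5  $ Q x Q x     x x z $    match x
  6  $ Q x Q       x z $      expand Q ::= ε
  7  $ Q x         x z $      match x
  8  $ Q           z $        error: M[Q, z] is empty

z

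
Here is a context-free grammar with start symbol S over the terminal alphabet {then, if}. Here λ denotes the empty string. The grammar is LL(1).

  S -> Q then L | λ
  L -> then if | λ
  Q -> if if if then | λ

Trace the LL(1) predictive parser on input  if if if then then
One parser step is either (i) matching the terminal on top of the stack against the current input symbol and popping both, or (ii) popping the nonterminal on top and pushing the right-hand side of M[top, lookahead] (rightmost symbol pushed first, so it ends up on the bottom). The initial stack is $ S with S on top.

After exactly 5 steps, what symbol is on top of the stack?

then

step 1: stack=$ S  input=if if if then then $  — expand S -> Q then L
step 2: stack=$ L then Q  input=if if if then then $  — expand Q -> if if if then
step 3: stack=$ L then then if if if  input=if if if then then $  — match if
step 4: stack=$ L then then if if  input=if if then then $  — match if
step 5: stack=$ L then then if  input=if then then $  — match if
Stack after step 5: $ L then then (top = then).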